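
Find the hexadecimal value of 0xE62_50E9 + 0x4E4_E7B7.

0x134738A0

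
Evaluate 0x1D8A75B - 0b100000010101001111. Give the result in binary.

0x1D8A75B = 0b1110110001010011101011011 in binary.
Subtract column by column in base 2:
  1-1 → 0
  1-1 → 0
  0-1 → 1 (borrow)
  1-1-1 → 1 (borrow)
  1-0-1 → 0
  0-0 → 0
  1-1 → 0
  0-0 → 0
  1-1 → 0
  1-0 → 1
  1-1 → 0
  0-0 → 0
  0-0 → 0
  1-0 → 1
  0-0 → 0
  1-0 → 1
  0-0 → 0
  0-1 → 1 (borrow)
  0-0-1 → 1 (borrow)
  1-0-1 → 0
  1-0 → 1
  0-0 → 0
  1-0 → 1
  1-0 → 1
  1-0 → 1

0b1110101101010001000001100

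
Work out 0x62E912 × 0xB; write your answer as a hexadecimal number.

0x44003C6

Multiply each base-16 digit by 11, carrying:
  2×11 = 22 → write 6 carry 1
  1×11+1 = 12 → write C
  9×11 = 99 → write 3 carry 6
  E×11+6 = 160 → write 0 carry 10
  2×11+10 = 32 → write 0 carry 2
  6×11+2 = 68 → write 4 carry 4
  remaining carry: 4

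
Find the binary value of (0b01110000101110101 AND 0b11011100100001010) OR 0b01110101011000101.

0b01110000101110101 AND 0b11011100100001010 = 0b01010000100000000.
Then OR with 0b01110101011000101.

0b1110101111000101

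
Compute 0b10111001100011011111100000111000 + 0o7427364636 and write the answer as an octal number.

0o36572760726

0b10111001100011011111100000111000 = 0o27143374070 in octal.
Add column by column in base 8, right to left:
  0+6 = 6
  7+3 = 2 carry 1
  0+6+1 = 7
  4+4 = 0 carry 1
  7+6+1 = 6 carry 1
  3+3+1 = 7
  3+7 = 2 carry 1
  4+2+1 = 7
  1+4 = 5
  7+7 = 6 carry 1
  2+0+1 = 3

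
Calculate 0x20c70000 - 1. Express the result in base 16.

The trailing 4 digits are 0, so subtracting 1 borrows through: they become F and the next digit up decrements.

0x20c6ffff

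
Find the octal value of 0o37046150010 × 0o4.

0o174230640040

Multiply each base-8 digit by 4, carrying:
  0×4 = 0 → write 0
  1×4 = 4 → write 4
  0×4 = 0 → write 0
  0×4 = 0 → write 0
  5×4 = 20 → write 4 carry 2
  1×4+2 = 6 → write 6
  6×4 = 24 → write 0 carry 3
  4×4+3 = 19 → write 3 carry 2
  0×4+2 = 2 → write 2
  7×4 = 28 → write 4 carry 3
  3×4+3 = 15 → write 7 carry 1
  remaining carry: 1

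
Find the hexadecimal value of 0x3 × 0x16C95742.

Multiply each base-16 digit by 3, carrying:
  2×3 = 6 → write 6
  4×3 = 12 → write C
  7×3 = 21 → write 5 carry 1
  5×3+1 = 16 → write 0 carry 1
  9×3+1 = 28 → write C carry 1
  C×3+1 = 37 → write 5 carry 2
  6×3+2 = 20 → write 4 carry 1
  1×3+1 = 4 → write 4

0x445C05C6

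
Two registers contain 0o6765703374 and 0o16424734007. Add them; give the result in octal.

0o25412637403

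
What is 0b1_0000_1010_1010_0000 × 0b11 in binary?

0b110001111111100000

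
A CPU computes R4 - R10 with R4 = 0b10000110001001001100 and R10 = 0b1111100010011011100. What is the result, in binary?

0b1001110101110000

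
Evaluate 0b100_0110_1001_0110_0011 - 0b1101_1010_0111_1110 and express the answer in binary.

0b111000111011100101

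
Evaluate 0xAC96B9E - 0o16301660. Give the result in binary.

0b1010100011111110011111101110

0xAC96B9E = 0b1010110010010110101110011110 in binary.
0o16301660 = 0b1110011000001110110000 in binary.
Subtract column by column in base 2:
  0-0 → 0
  1-0 → 1
  1-0 → 1
  1-0 → 1
  1-1 → 0
  0-1 → 1 (borrow)
  0-0-1 → 1 (borrow)
  1-1-1 → 1 (borrow)
  1-1-1 → 1 (borrow)
  1-1-1 → 1 (borrow)
  0-0-1 → 1 (borrow)
  1-0-1 → 0
  0-0 → 0
  1-0 → 1
  1-0 → 1
  0-1 → 1 (borrow)
  1-1-1 → 1 (borrow)
  0-0-1 → 1 (borrow)
  0-0-1 → 1 (borrow)
  1-1-1 → 1 (borrow)
  0-1-1 → 0 (borrow)
  0-1-1 → 0 (borrow)
  1-0-1 → 0
  1-0 → 1
  0-0 → 0
  1-0 → 1
  0-0 → 0
  1-0 → 1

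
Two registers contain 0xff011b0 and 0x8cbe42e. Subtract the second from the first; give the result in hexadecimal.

Subtract column by column in base 16:
  0-e → 2 (borrow)
  b-2-1 → 8
  1-4 → d (borrow)
  1-e-1 → 2 (borrow)
  0-b-1 → 4 (borrow)
  f-c-1 → 2
  f-8 → 7

0x7242d82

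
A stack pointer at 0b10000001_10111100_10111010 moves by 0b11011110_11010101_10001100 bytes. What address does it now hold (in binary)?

0b1011000001001001001000110

Add column by column in base 2, right to left:
  0+0 = 0
  1+0 = 1
  0+1 = 1
  1+1 = 0 carry 1
  1+0+1 = 0 carry 1
  1+0+1 = 0 carry 1
  0+0+1 = 1
  1+1 = 0 carry 1
  0+1+1 = 0 carry 1
  0+0+1 = 1
  1+1 = 0 carry 1
  1+0+1 = 0 carry 1
  1+1+1 = 1 carry 1
  1+0+1 = 0 carry 1
  0+1+1 = 0 carry 1
  1+1+1 = 1 carry 1
  1+0+1 = 0 carry 1
  0+1+1 = 0 carry 1
  0+1+1 = 0 carry 1
  0+1+1 = 0 carry 1
  0+1+1 = 0 carry 1
  0+0+1 = 1
  0+1 = 1
  1+1 = 0 carry 1
  final carry 1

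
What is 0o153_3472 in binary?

Each octal digit is 3 bits: 1=001 5=101 3=011 3=011 4=100 7=111 2=010.

0b1101011011100111010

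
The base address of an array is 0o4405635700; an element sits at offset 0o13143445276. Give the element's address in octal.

0o17551303176

Add column by column in base 8, right to left:
  0+6 = 6
  0+7 = 7
  7+2 = 1 carry 1
  5+5+1 = 3 carry 1
  3+4+1 = 0 carry 1
  6+4+1 = 3 carry 1
  5+3+1 = 1 carry 1
  0+4+1 = 5
  4+1 = 5
  4+3 = 7
  0+1 = 1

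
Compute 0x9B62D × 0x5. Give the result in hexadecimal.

Multiply each base-16 digit by 5, carrying:
  D×5 = 65 → write 1 carry 4
  2×5+4 = 14 → write E
  6×5 = 30 → write E carry 1
  B×5+1 = 56 → write 8 carry 3
  9×5+3 = 48 → write 0 carry 3
  remaining carry: 3

0x308EE1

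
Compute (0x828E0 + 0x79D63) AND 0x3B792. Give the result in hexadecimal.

0x38602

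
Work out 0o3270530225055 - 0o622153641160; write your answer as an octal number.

0o2446354363675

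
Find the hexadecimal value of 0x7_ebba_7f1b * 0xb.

Multiply each base-16 digit by 11, carrying:
  b×11 = 121 → write 9 carry 7
  1×11+7 = 18 → write 2 carry 1
  f×11+1 = 166 → write 6 carry 10
  7×11+10 = 87 → write 7 carry 5
  a×11+5 = 115 → write 3 carry 7
  b×11+7 = 128 → write 0 carry 8
  b×11+8 = 129 → write 1 carry 8
  e×11+8 = 162 → write 2 carry 10
  7×11+10 = 87 → write 7 carry 5
  remaining carry: 5

0x5721037629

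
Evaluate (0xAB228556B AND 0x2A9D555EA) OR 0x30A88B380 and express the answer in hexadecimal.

0x3AA88F7EA

0xAB228556B AND 0x2A9D555EA = 0x2A000556A.
Then OR with 0x30A88B380.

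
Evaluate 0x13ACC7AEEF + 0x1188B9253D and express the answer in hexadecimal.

0x253580D42C

Add column by column in base 16, right to left:
  F+D = C carry 1
  E+3+1 = 2 carry 1
  E+5+1 = 4 carry 1
  A+2+1 = D
  7+9 = 0 carry 1
  C+B+1 = 8 carry 1
  C+8+1 = 5 carry 1
  A+8+1 = 3 carry 1
  3+1+1 = 5
  1+1 = 2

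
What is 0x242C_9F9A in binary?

0b100100001011001001111110011010

Expand each hex digit to 4 bits: 2=0010 4=0100 2=0010 C=1100 9=1001 F=1111 9=1001 A=1010.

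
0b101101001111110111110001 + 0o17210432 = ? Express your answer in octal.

0o74407413

0b101101001111110111110001 = 0o55176761 in octal.
Add column by column in base 8, right to left:
  1+2 = 3
  6+3 = 1 carry 1
  7+4+1 = 4 carry 1
  6+0+1 = 7
  7+1 = 0 carry 1
  1+2+1 = 4
  5+7 = 4 carry 1
  5+1+1 = 7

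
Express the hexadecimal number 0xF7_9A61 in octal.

0o75715141

Expand each hex digit to 4 bits: F=1111 7=0111 9=1001 A=1010 6=0110 1=0001.
Group the bits in threes: 111 101 111 001 101 001 100 001 → 75715141.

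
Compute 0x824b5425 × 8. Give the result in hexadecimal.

0x4125aa128

Multiply each base-16 digit by 8, carrying:
  5×8 = 40 → write 8 carry 2
  2×8+2 = 18 → write 2 carry 1
  4×8+1 = 33 → write 1 carry 2
  5×8+2 = 42 → write a carry 2
  b×8+2 = 90 → write a carry 5
  4×8+5 = 37 → write 5 carry 2
  2×8+2 = 18 → write 2 carry 1
  8×8+1 = 65 → write 1 carry 4
  remaining carry: 4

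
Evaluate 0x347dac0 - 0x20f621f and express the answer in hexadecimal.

0x13878a1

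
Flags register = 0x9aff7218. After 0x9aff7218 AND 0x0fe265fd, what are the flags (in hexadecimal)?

0x0ae26018

AND each hex digit independently (no carries):
  9&0=0, a&f=a, f&e=e, f&2=2, 7&6=6, 2&5=0, 1&f=1, 8&d=8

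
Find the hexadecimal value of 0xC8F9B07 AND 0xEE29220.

0xC829200

AND each hex digit independently (no carries):
  C&E=C, 8&E=8, F&2=2, 9&9=9, B&2=2, 0&2=0, 7&0=0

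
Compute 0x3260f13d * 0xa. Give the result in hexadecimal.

0x1f7c96c62

Multiply each base-16 digit by 10, carrying:
  d×10 = 130 → write 2 carry 8
  3×10+8 = 38 → write 6 carry 2
  1×10+2 = 12 → write c
  f×10 = 150 → write 6 carry 9
  0×10+9 = 9 → write 9
  6×10 = 60 → write c carry 3
  2×10+3 = 23 → write 7 carry 1
  3×10+1 = 31 → write f carry 1
  remaining carry: 1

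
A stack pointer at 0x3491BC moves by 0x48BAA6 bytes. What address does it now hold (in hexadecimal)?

0x7D4C62

Add column by column in base 16, right to left:
  C+6 = 2 carry 1
  B+A+1 = 6 carry 1
  1+A+1 = C
  9+B = 4 carry 1
  4+8+1 = D
  3+4 = 7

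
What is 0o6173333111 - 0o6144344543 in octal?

0o26766346

Subtract column by column in base 8:
  1-3 → 6 (borrow)
  1-4-1 → 4 (borrow)
  1-5-1 → 3 (borrow)
  3-4-1 → 6 (borrow)
  3-4-1 → 6 (borrow)
  3-3-1 → 7 (borrow)
  3-4-1 → 6 (borrow)
  7-4-1 → 2
  1-1 → 0
  6-6 → 0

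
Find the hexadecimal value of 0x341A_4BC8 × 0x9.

0x1D4ECAA08

Multiply each base-16 digit by 9, carrying:
  8×9 = 72 → write 8 carry 4
  C×9+4 = 112 → write 0 carry 7
  B×9+7 = 106 → write A carry 6
  4×9+6 = 42 → write A carry 2
  A×9+2 = 92 → write C carry 5
  1×9+5 = 14 → write E
  4×9 = 36 → write 4 carry 2
  3×9+2 = 29 → write D carry 1
  remaining carry: 1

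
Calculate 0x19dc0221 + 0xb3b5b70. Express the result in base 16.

Add column by column in base 16, right to left:
  1+0 = 1
  2+7 = 9
  2+b = d
  0+5 = 5
  c+b = 7 carry 1
  d+3+1 = 1 carry 1
  9+b+1 = 5 carry 1
  1+0+1 = 2

0x25175d91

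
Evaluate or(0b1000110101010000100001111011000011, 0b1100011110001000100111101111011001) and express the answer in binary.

OR bit by bit (1 where either bit is 1):
  1000110101010000100001111011000011
| 1100011110001000100111101111011001
= 1100111111011000100111111111011011

0b1100111111011000100111111111011011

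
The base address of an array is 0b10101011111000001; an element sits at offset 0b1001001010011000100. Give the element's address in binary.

0b1011110110010000101

Add column by column in base 2, right to left:
  1+0 = 1
  0+0 = 0
  0+1 = 1
  0+0 = 0
  0+0 = 0
  0+0 = 0
  1+1 = 0 carry 1
  1+1+1 = 1 carry 1
  1+0+1 = 0 carry 1
  1+0+1 = 0 carry 1
  1+1+1 = 1 carry 1
  0+0+1 = 1
  1+1 = 0 carry 1
  0+0+1 = 1
  1+0 = 1
  0+1 = 1
  1+0 = 1
  0+0 = 0
  0+1 = 1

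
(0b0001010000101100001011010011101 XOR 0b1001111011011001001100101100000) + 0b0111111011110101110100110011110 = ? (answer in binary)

0b10000100111101010111100110011011

First 0b0001010000101100001011010011101 XOR 0b1001111011011001001100101100000 = 0b1000101011110101000111111111101.
Add column by column in base 2, right to left:
  1+0 = 1
  0+1 = 1
  1+1 = 0 carry 1
  1+1+1 = 1 carry 1
  1+1+1 = 1 carry 1
  1+0+1 = 0 carry 1
  1+0+1 = 0 carry 1
  1+1+1 = 1 carry 1
  1+1+1 = 1 carry 1
  1+0+1 = 0 carry 1
  1+0+1 = 0 carry 1
  1+1+1 = 1 carry 1
  0+0+1 = 1
  0+1 = 1
  0+1 = 1
  1+1 = 0 carry 1
  0+0+1 = 1
  1+1 = 0 carry 1
  0+0+1 = 1
  1+1 = 0 carry 1
  1+1+1 = 1 carry 1
  1+1+1 = 1 carry 1
  1+1+1 = 1 carry 1
  0+0+1 = 1
  1+1 = 0 carry 1
  0+1+1 = 0 carry 1
  1+1+1 = 1 carry 1
  0+1+1 = 0 carry 1
  0+1+1 = 0 carry 1
  0+1+1 = 0 carry 1
  1+0+1 = 0 carry 1
  final carry 1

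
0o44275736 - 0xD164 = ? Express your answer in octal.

0xD164 = 0o150544 in octal.
Subtract column by column in base 8:
  6-4 → 2
  3-4 → 7 (borrow)
  7-5-1 → 1
  5-0 → 5
  7-5 → 2
  2-1 → 1
  4-0 → 4
  4-0 → 4

0o44125172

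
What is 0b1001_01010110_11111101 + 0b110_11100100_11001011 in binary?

0b100000011101111001000

Add column by column in base 2, right to left:
  1+1 = 0 carry 1
  0+1+1 = 0 carry 1
  1+0+1 = 0 carry 1
  1+1+1 = 1 carry 1
  1+0+1 = 0 carry 1
  1+0+1 = 0 carry 1
  1+1+1 = 1 carry 1
  1+1+1 = 1 carry 1
  0+0+1 = 1
  1+0 = 1
  1+1 = 0 carry 1
  0+0+1 = 1
  1+0 = 1
  0+1 = 1
  1+1 = 0 carry 1
  0+1+1 = 0 carry 1
  1+0+1 = 0 carry 1
  0+1+1 = 0 carry 1
  0+1+1 = 0 carry 1
  1+0+1 = 0 carry 1
  final carry 1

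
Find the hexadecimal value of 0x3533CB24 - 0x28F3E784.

Subtract column by column in base 16:
  4-4 → 0
  2-8 → A (borrow)
  B-7-1 → 3
  C-E → E (borrow)
  3-3-1 → F (borrow)
  3-F-1 → 3 (borrow)
  5-8-1 → C (borrow)
  3-2-1 → 0

0xC3FE3A0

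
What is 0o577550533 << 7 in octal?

0o137732126600

7 bits is not a whole number of base-8 digits; in binary: 101111111101101000101011011 << 7 = 1011111111011010001010110110000000.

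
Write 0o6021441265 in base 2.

0b110000010001100100001010110101

Each octal digit is 3 bits: 6=110 0=000 2=010 1=001 4=100 4=100 1=001 2=010 6=110 5=101.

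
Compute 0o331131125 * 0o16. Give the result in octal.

0o5740340246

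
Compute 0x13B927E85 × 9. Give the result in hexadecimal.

0xB182672AD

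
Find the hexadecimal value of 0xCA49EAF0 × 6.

0x4BDBB81A0

Multiply each base-16 digit by 6, carrying:
  0×6 = 0 → write 0
  F×6 = 90 → write A carry 5
  A×6+5 = 65 → write 1 carry 4
  E×6+4 = 88 → write 8 carry 5
  9×6+5 = 59 → write B carry 3
  4×6+3 = 27 → write B carry 1
  A×6+1 = 61 → write D carry 3
  C×6+3 = 75 → write B carry 4
  remaining carry: 4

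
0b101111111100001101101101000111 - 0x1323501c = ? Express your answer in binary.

0b11100110011011000101100101011

0x1323501c = 0b10011001000110101000000011100 in binary.
Subtract column by column in base 2:
  1-0 → 1
  1-0 → 1
  1-1 → 0
  0-1 → 1 (borrow)
  0-1-1 → 0 (borrow)
  0-0-1 → 1 (borrow)
  1-0-1 → 0
  0-0 → 0
  1-0 → 1
  1-0 → 1
  0-0 → 0
  1-0 → 1
  1-1 → 0
  0-0 → 0
  1-1 → 0
  1-0 → 1
  0-1 → 1 (borrow)
  0-1-1 → 0 (borrow)
  0-0-1 → 1 (borrow)
  0-0-1 → 1 (borrow)
  1-0-1 → 0
  1-1 → 0
  1-0 → 1
  1-0 → 1
  1-1 → 0
  1-1 → 0
  1-0 → 1
  1-0 → 1
  0-1 → 1 (borrow)
  1-0-1 → 0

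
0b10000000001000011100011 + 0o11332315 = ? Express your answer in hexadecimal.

0b10000000001000011100011 = 0x4010E3 in hexadecimal.
0o11332315 = 0x25B4CD in hexadecimal.
Add column by column in base 16, right to left:
  3+D = 0 carry 1
  E+C+1 = B carry 1
  0+4+1 = 5
  1+B = C
  0+5 = 5
  4+2 = 6

0x65C5B0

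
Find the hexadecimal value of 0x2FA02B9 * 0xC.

0x23B820AC

Multiply each base-16 digit by 12, carrying:
  9×12 = 108 → write C carry 6
  B×12+6 = 138 → write A carry 8
  2×12+8 = 32 → write 0 carry 2
  0×12+2 = 2 → write 2
  A×12 = 120 → write 8 carry 7
  F×12+7 = 187 → write B carry 11
  2×12+11 = 35 → write 3 carry 2
  remaining carry: 2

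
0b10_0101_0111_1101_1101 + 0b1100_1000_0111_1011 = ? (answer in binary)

0b110010000001011000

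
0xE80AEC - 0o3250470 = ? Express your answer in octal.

0o66534664

0xE80AEC = 0o72005354 in octal.
Subtract column by column in base 8:
  4-0 → 4
  5-7 → 6 (borrow)
  3-4-1 → 6 (borrow)
  5-0-1 → 4
  0-5 → 3 (borrow)
  0-2-1 → 5 (borrow)
  2-3-1 → 6 (borrow)
  7-0-1 → 6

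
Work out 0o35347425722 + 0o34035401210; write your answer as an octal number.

0o71405027132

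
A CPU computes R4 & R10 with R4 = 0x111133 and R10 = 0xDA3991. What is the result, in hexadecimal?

AND each hex digit independently (no carries):
  1&D=1, 1&A=0, 1&3=1, 1&9=1, 3&9=1, 3&1=1

0x101111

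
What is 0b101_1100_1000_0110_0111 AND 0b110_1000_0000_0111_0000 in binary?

0b1001000000001100000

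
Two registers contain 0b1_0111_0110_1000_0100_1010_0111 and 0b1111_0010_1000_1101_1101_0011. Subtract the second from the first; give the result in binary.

Subtract column by column in base 2:
  1-1 → 0
  1-1 → 0
  1-0 → 1
  0-0 → 0
  0-1 → 1 (borrow)
  1-0-1 → 0
  0-1 → 1 (borrow)
  1-1-1 → 1 (borrow)
  0-1-1 → 0 (borrow)
  0-0-1 → 1 (borrow)
  1-1-1 → 1 (borrow)
  0-1-1 → 0 (borrow)
  0-0-1 → 1 (borrow)
  0-0-1 → 1 (borrow)
  0-0-1 → 1 (borrow)
  1-1-1 → 1 (borrow)
  0-0-1 → 1 (borrow)
  1-1-1 → 1 (borrow)
  1-0-1 → 0
  0-0 → 0
  1-1 → 0
  1-1 → 0
  1-1 → 0
  0-1 → 1 (borrow)
  1-0-1 → 0

0b100000111111011011010100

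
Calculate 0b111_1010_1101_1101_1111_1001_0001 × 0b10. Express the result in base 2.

Multiply each base-2 digit by 2, carrying:
  1×2 = 2 → write 0 carry 1
  0×2+1 = 1 → write 1
  0×2 = 0 → write 0
  0×2 = 0 → write 0
  1×2 = 2 → write 0 carry 1
  0×2+1 = 1 → write 1
  0×2 = 0 → write 0
  1×2 = 2 → write 0 carry 1
  1×2+1 = 3 → write 1 carry 1
  1×2+1 = 3 → write 1 carry 1
  1×2+1 = 3 → write 1 carry 1
  1×2+1 = 3 → write 1 carry 1
  1×2+1 = 3 → write 1 carry 1
  0×2+1 = 1 → write 1
  1×2 = 2 → write 0 carry 1
  1×2+1 = 3 → write 1 carry 1
  1×2+1 = 3 → write 1 carry 1
  0×2+1 = 1 → write 1
  1×2 = 2 → write 0 carry 1
  1×2+1 = 3 → write 1 carry 1
  0×2+1 = 1 → write 1
  1×2 = 2 → write 0 carry 1
  0×2+1 = 1 → write 1
  1×2 = 2 → write 0 carry 1
  1×2+1 = 3 → write 1 carry 1
  1×2+1 = 3 → write 1 carry 1
  1×2+1 = 3 → write 1 carry 1
  remaining carry: 1

0b1111010110111011111100100010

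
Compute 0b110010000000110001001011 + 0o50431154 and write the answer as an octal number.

0o132437267

0b110010000000110001001011 = 0o62006113 in octal.
Add column by column in base 8, right to left:
  3+4 = 7
  1+5 = 6
  1+1 = 2
  6+1 = 7
  0+3 = 3
  0+4 = 4
  2+0 = 2
  6+5 = 3 carry 1
  final carry 1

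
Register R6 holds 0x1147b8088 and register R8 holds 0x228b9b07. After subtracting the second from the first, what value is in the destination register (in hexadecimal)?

0xf1efe581

Subtract column by column in base 16:
  8-7 → 1
  8-0 → 8
  0-b → 5 (borrow)
  8-9-1 → e (borrow)
  b-b-1 → f (borrow)
  7-8-1 → e (borrow)
  4-2-1 → 1
  1-2 → f (borrow)
  1-0-1 → 0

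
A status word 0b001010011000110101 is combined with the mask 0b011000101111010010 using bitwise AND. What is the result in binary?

AND bit by bit (1 only where both bits are 1):
  001010011000110101
& 011000101111010010
= 001000001000010000

0b001000001000010000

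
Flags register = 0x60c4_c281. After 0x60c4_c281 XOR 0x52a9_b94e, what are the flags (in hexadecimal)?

XOR each hex digit independently (no carries):
  6^5=3, 0^2=2, c^a=6, 4^9=d, c^b=7, 2^9=b, 8^4=c, 1^e=f

0x326d7bcf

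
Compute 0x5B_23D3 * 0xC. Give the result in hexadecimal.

0x445ADE4

Multiply each base-16 digit by 12, carrying:
  3×12 = 36 → write 4 carry 2
  D×12+2 = 158 → write E carry 9
  3×12+9 = 45 → write D carry 2
  2×12+2 = 26 → write A carry 1
  B×12+1 = 133 → write 5 carry 8
  5×12+8 = 68 → write 4 carry 4
  remaining carry: 4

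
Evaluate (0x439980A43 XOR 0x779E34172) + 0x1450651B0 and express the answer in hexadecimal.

0x485819CE1

First 0x439980A43 XOR 0x779E34172 = 0x3407B4B31.
Add column by column in base 16, right to left:
  1+0 = 1
  3+B = E
  B+1 = C
  4+5 = 9
  B+6 = 1 carry 1
  7+0+1 = 8
  0+5 = 5
  4+4 = 8
  3+1 = 4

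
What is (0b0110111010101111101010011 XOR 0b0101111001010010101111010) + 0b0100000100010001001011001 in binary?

First 0b0110111010101111101010011 XOR 0b0101111001010010101111010 = 0b0011000011111101000101001.
Add column by column in base 2, right to left:
  1+1 = 0 carry 1
  0+0+1 = 1
  0+0 = 0
  1+1 = 0 carry 1
  0+1+1 = 0 carry 1
  1+0+1 = 0 carry 1
  0+1+1 = 0 carry 1
  0+0+1 = 1
  0+0 = 0
  1+1 = 0 carry 1
  0+0+1 = 1
  1+0 = 1
  1+0 = 1
  1+1 = 0 carry 1
  1+0+1 = 0 carry 1
  1+0+1 = 0 carry 1
  1+0+1 = 0 carry 1
  0+1+1 = 0 carry 1
  0+0+1 = 1
  0+0 = 0
  0+0 = 0
  1+0 = 1
  1+0 = 1
  0+1 = 1

0b111001000001110010000010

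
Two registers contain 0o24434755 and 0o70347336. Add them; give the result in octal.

0o115004313

Add column by column in base 8, right to left:
  5+6 = 3 carry 1
  5+3+1 = 1 carry 1
  7+3+1 = 3 carry 1
  4+7+1 = 4 carry 1
  3+4+1 = 0 carry 1
  4+3+1 = 0 carry 1
  4+0+1 = 5
  2+7 = 1 carry 1
  final carry 1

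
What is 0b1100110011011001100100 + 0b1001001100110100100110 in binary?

0b10110000000001110001010

Add column by column in base 2, right to left:
  0+0 = 0
  0+1 = 1
  1+1 = 0 carry 1
  0+0+1 = 1
  0+0 = 0
  1+1 = 0 carry 1
  1+0+1 = 0 carry 1
  0+0+1 = 1
  0+1 = 1
  1+0 = 1
  1+1 = 0 carry 1
  0+1+1 = 0 carry 1
  1+0+1 = 0 carry 1
  1+0+1 = 0 carry 1
  0+1+1 = 0 carry 1
  0+1+1 = 0 carry 1
  1+0+1 = 0 carry 1
  1+0+1 = 0 carry 1
  0+1+1 = 0 carry 1
  0+0+1 = 1
  1+0 = 1
  1+1 = 0 carry 1
  final carry 1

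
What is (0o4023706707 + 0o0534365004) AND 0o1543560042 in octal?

0o540060002

Add column by column in base 8, right to left:
  7+4 = 3 carry 1
  0+0+1 = 1
  7+0 = 7
  6+5 = 3 carry 1
  0+6+1 = 7
  7+3 = 2 carry 1
  3+4+1 = 0 carry 1
  2+3+1 = 6
  0+5 = 5
  4+0 = 4
Sum = 0o4560273713; now AND with 0o1543560042:
  4&1=0, 5&5=5, 6&4=4, 0&3=0, 2&5=0, 7&6=6, 3&0=0, 7&0=0, 1&4=0, 3&2=2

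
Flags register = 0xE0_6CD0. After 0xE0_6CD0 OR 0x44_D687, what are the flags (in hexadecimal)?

OR each hex digit independently (no carries):
  E|4=E, 0|4=4, 6|D=F, C|6=E, D|8=D, 0|7=7

0xE4FED7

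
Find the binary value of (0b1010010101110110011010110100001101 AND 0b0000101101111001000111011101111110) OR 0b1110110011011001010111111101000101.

0b1010010101110110011010110100001101 AND 0b0000101101111001000111011101111110 = 0b0000000101110000000010010100001100.
Then OR with 0b1110110011011001010111111101000101.

0b1110110111111001010111111101001101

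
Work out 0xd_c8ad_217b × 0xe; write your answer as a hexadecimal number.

0xc0f977d4ba

Multiply each base-16 digit by 14, carrying:
  b×14 = 154 → write a carry 9
  7×14+9 = 107 → write b carry 6
  1×14+6 = 20 → write 4 carry 1
  2×14+1 = 29 → write d carry 1
  d×14+1 = 183 → write 7 carry 11
  a×14+11 = 151 → write 7 carry 9
  8×14+9 = 121 → write 9 carry 7
  c×14+7 = 175 → write f carry 10
  d×14+10 = 192 → write 0 carry 12
  remaining carry: c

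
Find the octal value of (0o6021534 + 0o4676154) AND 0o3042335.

Add column by column in base 8, right to left:
  4+4 = 0 carry 1
  3+5+1 = 1 carry 1
  5+1+1 = 7
  1+6 = 7
  2+7 = 1 carry 1
  0+6+1 = 7
  6+4 = 2 carry 1
  final carry 1
Sum = 0o12717710; now AND with 0o3042335:
  1&0=0, 2&3=2, 7&0=0, 1&4=0, 7&2=2, 7&3=3, 1&3=1, 0&5=0

0o2002310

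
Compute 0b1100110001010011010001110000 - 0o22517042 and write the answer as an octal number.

0o1436513116

0b1100110001010011010001110000 = 0o1461232160 in octal.
Subtract column by column in base 8:
  0-2 → 6 (borrow)
  6-4-1 → 1
  1-0 → 1
  2-7 → 3 (borrow)
  3-1-1 → 1
  2-5 → 5 (borrow)
  1-2-1 → 6 (borrow)
  6-2-1 → 3
  4-0 → 4
  1-0 → 1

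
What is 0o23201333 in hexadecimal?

Each octal digit is 3 bits: 2=010 3=011 2=010 0=000 1=001 3=011 3=011 3=011.
Group the bits into nibbles: 0100 1101 0000 0010 1101 1011 → 4D02DB.

0x4D02DB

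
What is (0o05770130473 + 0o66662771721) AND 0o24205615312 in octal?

Add column by column in base 8, right to left:
  3+1 = 4
  7+2 = 1 carry 1
  4+7+1 = 4 carry 1
  0+1+1 = 2
  3+7 = 2 carry 1
  1+7+1 = 1 carry 1
  0+2+1 = 3
  7+6 = 5 carry 1
  7+6+1 = 6 carry 1
  5+6+1 = 4 carry 1
  0+6+1 = 7
Sum = 0o74653122414; now AND with 0o24205615312:
  7&2=2, 4&4=4, 6&2=2, 5&0=0, 3&5=1, 1&6=0, 2&1=0, 2&5=0, 4&3=0, 1&1=1, 4&2=0

0o24201000010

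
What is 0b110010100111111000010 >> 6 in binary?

Right shift by 6: drop the 6 least-significant bits.

0b110010100111111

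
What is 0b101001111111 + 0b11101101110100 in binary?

Add column by column in base 2, right to left:
  1+0 = 1
  1+0 = 1
  1+1 = 0 carry 1
  1+0+1 = 0 carry 1
  1+1+1 = 1 carry 1
  1+1+1 = 1 carry 1
  1+1+1 = 1 carry 1
  0+0+1 = 1
  0+1 = 1
  1+1 = 0 carry 1
  0+0+1 = 1
  1+1 = 0 carry 1
  0+1+1 = 0 carry 1
  0+1+1 = 0 carry 1
  final carry 1

0b100010111110011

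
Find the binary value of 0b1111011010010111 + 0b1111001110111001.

0b11110101001010000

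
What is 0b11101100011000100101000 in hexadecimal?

0x763128

Group the bits into nibbles: 0111 0110 0011 0001 0010 1000 → 763128.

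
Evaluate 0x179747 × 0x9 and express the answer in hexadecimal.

0xd4517f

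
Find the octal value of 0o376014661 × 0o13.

0o5352215233

Multiply each base-8 digit by 11, carrying:
  1×11 = 11 → write 3 carry 1
  6×11+1 = 67 → write 3 carry 8
  6×11+8 = 74 → write 2 carry 9
  4×11+9 = 53 → write 5 carry 6
  1×11+6 = 17 → write 1 carry 2
  0×11+2 = 2 → write 2
  6×11 = 66 → write 2 carry 8
  7×11+8 = 85 → write 5 carry 10
  3×11+10 = 43 → write 3 carry 5
  remaining carry: 5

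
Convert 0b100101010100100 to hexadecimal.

Group the bits into nibbles: 0100 1010 1010 0100 → 4aa4.

0x4aa4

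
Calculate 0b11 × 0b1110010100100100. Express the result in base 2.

Multiply each base-2 digit by 3, carrying:
  0×3 = 0 → write 0
  0×3 = 0 → write 0
  1×3 = 3 → write 1 carry 1
  0×3+1 = 1 → write 1
  0×3 = 0 → write 0
  1×3 = 3 → write 1 carry 1
  0×3+1 = 1 → write 1
  0×3 = 0 → write 0
  1×3 = 3 → write 1 carry 1
  0×3+1 = 1 → write 1
  1×3 = 3 → write 1 carry 1
  0×3+1 = 1 → write 1
  0×3 = 0 → write 0
  1×3 = 3 → write 1 carry 1
  1×3+1 = 4 → write 0 carry 2
  1×3+2 = 5 → write 1 carry 2
  remaining carry: 10

0b101010111101101100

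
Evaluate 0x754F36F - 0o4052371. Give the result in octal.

0o721117166

0x754F36F = 0o725171557 in octal.
Subtract column by column in base 8:
  7-1 → 6
  5-7 → 6 (borrow)
  5-3-1 → 1
  1-2 → 7 (borrow)
  7-5-1 → 1
  1-0 → 1
  5-4 → 1
  2-0 → 2
  7-0 → 7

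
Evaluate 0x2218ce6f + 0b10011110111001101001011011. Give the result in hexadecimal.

0x249468ca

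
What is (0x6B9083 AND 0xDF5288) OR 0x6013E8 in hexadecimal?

0x6B13E8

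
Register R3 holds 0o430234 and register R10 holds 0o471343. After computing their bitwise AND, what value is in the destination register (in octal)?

AND each oct digit independently (no carries):
  4&4=4, 3&7=3, 0&1=0, 2&3=2, 3&4=0, 4&3=0

0o430200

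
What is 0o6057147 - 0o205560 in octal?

0o5651367

Subtract column by column in base 8:
  7-0 → 7
  4-6 → 6 (borrow)
  1-5-1 → 3 (borrow)
  7-5-1 → 1
  5-0 → 5
  0-2 → 6 (borrow)
  6-0-1 → 5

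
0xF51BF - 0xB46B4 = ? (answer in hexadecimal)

0x40B0B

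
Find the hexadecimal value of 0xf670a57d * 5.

0x4d0333b71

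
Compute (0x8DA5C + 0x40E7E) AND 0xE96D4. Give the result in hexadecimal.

Add column by column in base 16, right to left:
  C+E = A carry 1
  5+7+1 = D
  A+E = 8 carry 1
  D+0+1 = E
  8+4 = C
Sum = 0xCE8DA; now AND with 0xE96D4:
  C&E=C, E&9=8, 8&6=0, D&D=D, A&4=0

0xC80D0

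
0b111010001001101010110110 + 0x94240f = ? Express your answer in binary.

0x94240f = 0b100101000010010000001111 in binary.
Add column by column in base 2, right to left:
  0+1 = 1
  1+1 = 0 carry 1
  1+1+1 = 1 carry 1
  0+1+1 = 0 carry 1
  1+0+1 = 0 carry 1
  1+0+1 = 0 carry 1
  0+0+1 = 1
  1+0 = 1
  0+0 = 0
  1+0 = 1
  0+1 = 1
  1+0 = 1
  1+0 = 1
  0+1 = 1
  0+0 = 0
  1+0 = 1
  0+0 = 0
  0+0 = 0
  0+1 = 1
  1+0 = 1
  0+1 = 1
  1+0 = 1
  1+0 = 1
  1+1 = 0 carry 1
  final carry 1

0b1011111001011111011000101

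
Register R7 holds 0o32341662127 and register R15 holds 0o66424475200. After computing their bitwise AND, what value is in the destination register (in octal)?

0o22000460000

AND each oct digit independently (no carries):
  3&6=2, 2&6=2, 3&4=0, 4&2=0, 1&4=0, 6&4=4, 6&7=6, 2&5=0, 1&2=0, 2&0=0, 7&0=0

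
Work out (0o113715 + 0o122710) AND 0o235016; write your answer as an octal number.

0o234004

Add column by column in base 8, right to left:
  5+0 = 5
  1+1 = 2
  7+7 = 6 carry 1
  3+2+1 = 6
  1+2 = 3
  1+1 = 2
Sum = 0o236625; now AND with 0o235016:
  2&2=2, 3&3=3, 6&5=4, 6&0=0, 2&1=0, 5&6=4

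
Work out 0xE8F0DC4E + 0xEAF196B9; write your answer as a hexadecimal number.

Add column by column in base 16, right to left:
  E+9 = 7 carry 1
  4+B+1 = 0 carry 1
  C+6+1 = 3 carry 1
  D+9+1 = 7 carry 1
  0+1+1 = 2
  F+F = E carry 1
  8+A+1 = 3 carry 1
  E+E+1 = D carry 1
  final carry 1

0x1D3E27307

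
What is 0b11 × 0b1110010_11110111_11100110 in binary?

0b1010110001110011110110010

Multiply each base-2 digit by 3, carrying:
  0×3 = 0 → write 0
  1×3 = 3 → write 1 carry 1
  1×3+1 = 4 → write 0 carry 2
  0×3+2 = 2 → write 0 carry 1
  0×3+1 = 1 → write 1
  1×3 = 3 → write 1 carry 1
  1×3+1 = 4 → write 0 carry 2
  1×3+2 = 5 → write 1 carry 2
  1×3+2 = 5 → write 1 carry 2
  1×3+2 = 5 → write 1 carry 2
  1×3+2 = 5 → write 1 carry 2
  0×3+2 = 2 → write 0 carry 1
  1×3+1 = 4 → write 0 carry 2
  1×3+2 = 5 → write 1 carry 2
  1×3+2 = 5 → write 1 carry 2
  1×3+2 = 5 → write 1 carry 2
  0×3+2 = 2 → write 0 carry 1
  1×3+1 = 4 → write 0 carry 2
  0×3+2 = 2 → write 0 carry 1
  0×3+1 = 1 → write 1
  1×3 = 3 → write 1 carry 1
  1×3+1 = 4 → write 0 carry 2
  1×3+2 = 5 → write 1 carry 2
  remaining carry: 10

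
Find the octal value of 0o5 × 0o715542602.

Multiply each base-8 digit by 5, carrying:
  2×5 = 10 → write 2 carry 1
  0×5+1 = 1 → write 1
  6×5 = 30 → write 6 carry 3
  2×5+3 = 13 → write 5 carry 1
  4×5+1 = 21 → write 5 carry 2
  5×5+2 = 27 → write 3 carry 3
  5×5+3 = 28 → write 4 carry 3
  1×5+3 = 8 → write 0 carry 1
  7×5+1 = 36 → write 4 carry 4
  remaining carry: 4

0o4404355612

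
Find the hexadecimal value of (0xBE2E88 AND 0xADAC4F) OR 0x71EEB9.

0xFDEEB9

0xBE2E88 AND 0xADAC4F = 0xAC2C08.
Then OR with 0x71EEB9.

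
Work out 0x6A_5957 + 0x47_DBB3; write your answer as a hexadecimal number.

0xB2350A

Add column by column in base 16, right to left:
  7+3 = A
  5+B = 0 carry 1
  9+B+1 = 5 carry 1
  5+D+1 = 3 carry 1
  A+7+1 = 2 carry 1
  6+4+1 = B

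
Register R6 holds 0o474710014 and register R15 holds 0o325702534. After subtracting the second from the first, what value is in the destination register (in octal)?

Subtract column by column in base 8:
  4-4 → 0
  1-3 → 6 (borrow)
  0-5-1 → 2 (borrow)
  0-2-1 → 5 (borrow)
  1-0-1 → 0
  7-7 → 0
  4-5 → 7 (borrow)
  7-2-1 → 4
  4-3 → 1

0o147005260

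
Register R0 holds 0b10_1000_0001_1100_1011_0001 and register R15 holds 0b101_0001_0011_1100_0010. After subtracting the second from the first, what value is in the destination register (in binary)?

0b1000110000100011101111

Subtract column by column in base 2:
  1-0 → 1
  0-1 → 1 (borrow)
  0-0-1 → 1 (borrow)
  0-0-1 → 1 (borrow)
  1-0-1 → 0
  1-0 → 1
  0-1 → 1 (borrow)
  1-1-1 → 1 (borrow)
  0-1-1 → 0 (borrow)
  0-1-1 → 0 (borrow)
  1-0-1 → 0
  1-0 → 1
  1-1 → 0
  0-0 → 0
  0-0 → 0
  0-0 → 0
  0-1 → 1 (borrow)
  0-0-1 → 1 (borrow)
  0-1-1 → 0 (borrow)
  1-0-1 → 0
  0-0 → 0
  1-0 → 1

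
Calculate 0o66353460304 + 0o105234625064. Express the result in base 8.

0o173610305370

Add column by column in base 8, right to left:
  4+4 = 0 carry 1
  0+6+1 = 7
  3+0 = 3
  0+5 = 5
  6+2 = 0 carry 1
  4+6+1 = 3 carry 1
  3+4+1 = 0 carry 1
  5+3+1 = 1 carry 1
  3+2+1 = 6
  6+5 = 3 carry 1
  6+0+1 = 7
  0+1 = 1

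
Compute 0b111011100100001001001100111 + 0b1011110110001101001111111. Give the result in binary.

Add column by column in base 2, right to left:
  1+1 = 0 carry 1
  1+1+1 = 1 carry 1
  1+1+1 = 1 carry 1
  0+1+1 = 0 carry 1
  0+1+1 = 0 carry 1
  1+1+1 = 1 carry 1
  1+1+1 = 1 carry 1
  0+0+1 = 1
  0+0 = 0
  1+1 = 0 carry 1
  0+0+1 = 1
  0+1 = 1
  1+1 = 0 carry 1
  0+0+1 = 1
  0+0 = 0
  0+0 = 0
  0+1 = 1
  1+1 = 0 carry 1
  0+0+1 = 1
  0+1 = 1
  1+1 = 0 carry 1
  1+1+1 = 1 carry 1
  1+1+1 = 1 carry 1
  0+0+1 = 1
  1+1 = 0 carry 1
  1+0+1 = 0 carry 1
  1+0+1 = 0 carry 1
  final carry 1

0b1000111011010010110011100110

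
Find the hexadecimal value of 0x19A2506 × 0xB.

0x119F9742

Multiply each base-16 digit by 11, carrying:
  6×11 = 66 → write 2 carry 4
  0×11+4 = 4 → write 4
  5×11 = 55 → write 7 carry 3
  2×11+3 = 25 → write 9 carry 1
  A×11+1 = 111 → write F carry 6
  9×11+6 = 105 → write 9 carry 6
  1×11+6 = 17 → write 1 carry 1
  remaining carry: 1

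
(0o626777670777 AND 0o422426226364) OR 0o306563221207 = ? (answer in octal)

0o726567221367

0o626777670777 AND 0o422426226364 = 0o422426220364.
Then OR with 0o306563221207.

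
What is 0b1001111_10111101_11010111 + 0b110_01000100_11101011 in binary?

0b10101100000001011000010

Add column by column in base 2, right to left:
  1+1 = 0 carry 1
  1+1+1 = 1 carry 1
  1+0+1 = 0 carry 1
  0+1+1 = 0 carry 1
  1+0+1 = 0 carry 1
  0+1+1 = 0 carry 1
  1+1+1 = 1 carry 1
  1+1+1 = 1 carry 1
  1+0+1 = 0 carry 1
  0+0+1 = 1
  1+1 = 0 carry 1
  1+0+1 = 0 carry 1
  1+0+1 = 0 carry 1
  1+0+1 = 0 carry 1
  0+1+1 = 0 carry 1
  1+0+1 = 0 carry 1
  1+0+1 = 0 carry 1
  1+1+1 = 1 carry 1
  1+1+1 = 1 carry 1
  1+0+1 = 0 carry 1
  0+0+1 = 1
  0+0 = 0
  1+0 = 1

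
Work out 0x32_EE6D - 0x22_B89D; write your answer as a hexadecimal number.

Subtract column by column in base 16:
  D-D → 0
  6-9 → D (borrow)
  E-8-1 → 5
  E-B → 3
  2-2 → 0
  3-2 → 1

0x1035D0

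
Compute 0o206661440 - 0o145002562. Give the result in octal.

0o41656656

Subtract column by column in base 8:
  0-2 → 6 (borrow)
  4-6-1 → 5 (borrow)
  4-5-1 → 6 (borrow)
  1-2-1 → 6 (borrow)
  6-0-1 → 5
  6-0 → 6
  6-5 → 1
  0-4 → 4 (borrow)
  2-1-1 → 0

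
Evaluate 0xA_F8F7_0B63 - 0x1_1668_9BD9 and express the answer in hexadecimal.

Subtract column by column in base 16:
  3-9 → A (borrow)
  6-D-1 → 8 (borrow)
  B-B-1 → F (borrow)
  0-9-1 → 6 (borrow)
  7-8-1 → E (borrow)
  F-6-1 → 8
  8-6 → 2
  F-1 → E
  A-1 → 9

0x9E28E6F8A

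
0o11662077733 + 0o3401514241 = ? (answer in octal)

Add column by column in base 8, right to left:
  3+1 = 4
  3+4 = 7
  7+2 = 1 carry 1
  7+4+1 = 4 carry 1
  7+1+1 = 1 carry 1
  0+5+1 = 6
  2+1 = 3
  6+0 = 6
  6+4 = 2 carry 1
  1+3+1 = 5
  1+0 = 1

0o15263614174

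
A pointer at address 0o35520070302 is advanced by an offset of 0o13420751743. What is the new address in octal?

0o51141042245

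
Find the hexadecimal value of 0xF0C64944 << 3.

3 bits is not a whole number of base-16 digits; in binary: 11110000110001100100100101000100 << 3 = 11110000110001100100100101000100000.

0x786324A20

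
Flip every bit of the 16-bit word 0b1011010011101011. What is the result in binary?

Invert each bit: 1011010011101011 → 0100101100010100.

0b0100101100010100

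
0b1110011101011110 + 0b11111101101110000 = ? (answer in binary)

Add column by column in base 2, right to left:
  0+0 = 0
  1+0 = 1
  1+0 = 1
  1+0 = 1
  1+1 = 0 carry 1
  0+1+1 = 0 carry 1
  1+1+1 = 1 carry 1
  0+0+1 = 1
  1+1 = 0 carry 1
  1+1+1 = 1 carry 1
  1+0+1 = 0 carry 1
  0+1+1 = 0 carry 1
  0+1+1 = 0 carry 1
  1+1+1 = 1 carry 1
  1+1+1 = 1 carry 1
  1+1+1 = 1 carry 1
  0+1+1 = 0 carry 1
  final carry 1

0b101110001011001110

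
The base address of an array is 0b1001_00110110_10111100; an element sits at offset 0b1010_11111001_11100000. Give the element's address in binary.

Add column by column in base 2, right to left:
  0+0 = 0
  0+0 = 0
  1+0 = 1
  1+0 = 1
  1+0 = 1
  1+1 = 0 carry 1
  0+1+1 = 0 carry 1
  1+1+1 = 1 carry 1
  0+1+1 = 0 carry 1
  1+0+1 = 0 carry 1
  1+0+1 = 0 carry 1
  0+1+1 = 0 carry 1
  1+1+1 = 1 carry 1
  1+1+1 = 1 carry 1
  0+1+1 = 0 carry 1
  0+1+1 = 0 carry 1
  1+0+1 = 0 carry 1
  0+1+1 = 0 carry 1
  0+0+1 = 1
  1+1 = 0 carry 1
  final carry 1

0b101000011000010011100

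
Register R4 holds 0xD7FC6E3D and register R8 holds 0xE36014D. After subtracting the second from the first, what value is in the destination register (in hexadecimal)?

0xC9C66CF0

Subtract column by column in base 16:
  D-D → 0
  3-4 → F (borrow)
  E-1-1 → C
  6-0 → 6
  C-6 → 6
  F-3 → C
  7-E → 9 (borrow)
  D-0-1 → C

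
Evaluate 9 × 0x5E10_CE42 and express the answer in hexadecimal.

0x34E974052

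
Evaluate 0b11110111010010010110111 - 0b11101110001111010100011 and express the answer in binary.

Subtract column by column in base 2:
  1-1 → 0
  1-1 → 0
  1-0 → 1
  0-0 → 0
  1-0 → 1
  1-1 → 0
  0-0 → 0
  1-1 → 0
  0-0 → 0
  0-1 → 1 (borrow)
  1-1-1 → 1 (borrow)
  0-1-1 → 0 (borrow)
  0-1-1 → 0 (borrow)
  1-0-1 → 0
  0-0 → 0
  1-0 → 1
  1-1 → 0
  1-1 → 0
  0-1 → 1 (borrow)
  1-0-1 → 0
  1-1 → 0
  1-1 → 0
  1-1 → 0

0b1001000011000010100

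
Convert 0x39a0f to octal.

0o715017

Expand each hex digit to 4 bits: 3=0011 9=1001 a=1010 0=0000 f=1111.
Group the bits in threes: 111 001 101 000 001 111 → 715017.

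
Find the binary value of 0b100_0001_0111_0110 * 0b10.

0b1000001011101100

Multiply each base-2 digit by 2, carrying:
  0×2 = 0 → write 0
  1×2 = 2 → write 0 carry 1
  1×2+1 = 3 → write 1 carry 1
  0×2+1 = 1 → write 1
  1×2 = 2 → write 0 carry 1
  1×2+1 = 3 → write 1 carry 1
  1×2+1 = 3 → write 1 carry 1
  0×2+1 = 1 → write 1
  1×2 = 2 → write 0 carry 1
  0×2+1 = 1 → write 1
  0×2 = 0 → write 0
  0×2 = 0 → write 0
  0×2 = 0 → write 0
  0×2 = 0 → write 0
  1×2 = 2 → write 0 carry 1
  remaining carry: 1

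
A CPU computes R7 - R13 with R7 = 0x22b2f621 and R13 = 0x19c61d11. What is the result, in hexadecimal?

Subtract column by column in base 16:
  1-1 → 0
  2-1 → 1
  6-d → 9 (borrow)
  f-1-1 → d
  2-6 → c (borrow)
  b-c-1 → e (borrow)
  2-9-1 → 8 (borrow)
  2-1-1 → 0

0x8ecd910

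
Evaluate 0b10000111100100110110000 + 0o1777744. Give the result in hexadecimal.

0x4bc994

0b10000111100100110110000 = 0x43c9b0 in hexadecimal.
0o1777744 = 0x7ffe4 in hexadecimal.
Add column by column in base 16, right to left:
  0+4 = 4
  b+e = 9 carry 1
  9+f+1 = 9 carry 1
  c+f+1 = c carry 1
  3+7+1 = b
  4+0 = 4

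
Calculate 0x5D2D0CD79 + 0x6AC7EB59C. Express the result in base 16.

0xC7F4F8315

Add column by column in base 16, right to left:
  9+C = 5 carry 1
  7+9+1 = 1 carry 1
  D+5+1 = 3 carry 1
  C+B+1 = 8 carry 1
  0+E+1 = F
  D+7 = 4 carry 1
  2+C+1 = F
  D+A = 7 carry 1
  5+6+1 = C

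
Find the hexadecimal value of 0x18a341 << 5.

5 bits is not a whole number of base-16 digits; in binary: 110001010001101000001 << 5 = 11000101000110100000100000.

0x3146820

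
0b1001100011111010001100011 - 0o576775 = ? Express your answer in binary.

0b1001011101111011001100110

0o576775 = 0b101111110111111101 in binary.
Subtract column by column in base 2:
  1-1 → 0
  1-0 → 1
  0-1 → 1 (borrow)
  0-1-1 → 0 (borrow)
  0-1-1 → 0 (borrow)
  1-1-1 → 1 (borrow)
  1-1-1 → 1 (borrow)
  0-1-1 → 0 (borrow)
  0-1-1 → 0 (borrow)
  0-0-1 → 1 (borrow)
  1-1-1 → 1 (borrow)
  0-1-1 → 0 (borrow)
  1-1-1 → 1 (borrow)
  1-1-1 → 1 (borrow)
  1-1-1 → 1 (borrow)
  1-1-1 → 1 (borrow)
  1-0-1 → 0
  0-1 → 1 (borrow)
  0-0-1 → 1 (borrow)
  0-0-1 → 1 (borrow)
  1-0-1 → 0
  1-0 → 1
  0-0 → 0
  0-0 → 0
  1-0 → 1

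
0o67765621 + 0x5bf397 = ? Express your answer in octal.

0o116757450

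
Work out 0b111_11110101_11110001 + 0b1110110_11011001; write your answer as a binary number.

Add column by column in base 2, right to left:
  1+1 = 0 carry 1
  0+0+1 = 1
  0+0 = 0
  0+1 = 1
  1+1 = 0 carry 1
  1+0+1 = 0 carry 1
  1+1+1 = 1 carry 1
  1+1+1 = 1 carry 1
  1+0+1 = 0 carry 1
  0+1+1 = 0 carry 1
  1+1+1 = 1 carry 1
  0+0+1 = 1
  1+1 = 0 carry 1
  1+1+1 = 1 carry 1
  1+1+1 = 1 carry 1
  1+0+1 = 0 carry 1
  1+0+1 = 0 carry 1
  1+0+1 = 0 carry 1
  1+0+1 = 0 carry 1
  final carry 1

0b10000110110011001010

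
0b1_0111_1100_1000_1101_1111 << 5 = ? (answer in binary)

0b10111110010001101111100000

Left shift by 5: append 5 zero bits.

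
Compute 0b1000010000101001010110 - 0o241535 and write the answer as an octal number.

0b1000010000101001010110 = 0o10205126 in octal.
Subtract column by column in base 8:
  6-5 → 1
  2-3 → 7 (borrow)
  1-5-1 → 3 (borrow)
  5-1-1 → 3
  0-4 → 4 (borrow)
  2-2-1 → 7 (borrow)
  0-0-1 → 7 (borrow)
  1-0-1 → 0

0o7743371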